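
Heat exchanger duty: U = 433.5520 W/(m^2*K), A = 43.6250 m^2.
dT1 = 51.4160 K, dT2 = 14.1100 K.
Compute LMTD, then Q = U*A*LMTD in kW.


LMTD = 28.8508 K
Q = 433.5520 * 43.6250 * 28.8508 = 545675.8675 W = 545.6759 kW

545.6759 kW


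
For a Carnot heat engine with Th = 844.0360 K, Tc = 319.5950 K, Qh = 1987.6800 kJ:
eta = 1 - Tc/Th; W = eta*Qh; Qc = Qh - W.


eta = 1 - 319.5950/844.0360 = 0.6213
W = 0.6213 * 1987.6800 = 1235.0432 kJ
Qc = 1987.6800 - 1235.0432 = 752.6368 kJ

eta = 62.1349%, W = 1235.0432 kJ, Qc = 752.6368 kJ


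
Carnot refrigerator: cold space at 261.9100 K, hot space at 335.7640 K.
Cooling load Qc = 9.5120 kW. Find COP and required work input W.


COP = 261.9100 / 73.8540 = 3.5463
W = 9.5120 / 3.5463 = 2.6822 kW

COP = 3.5463, W = 2.6822 kW


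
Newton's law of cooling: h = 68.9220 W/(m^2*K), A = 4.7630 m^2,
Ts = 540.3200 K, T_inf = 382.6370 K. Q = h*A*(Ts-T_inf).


dT = 157.6830 K
Q = 68.9220 * 4.7630 * 157.6830 = 51763.4635 W

51763.4635 W


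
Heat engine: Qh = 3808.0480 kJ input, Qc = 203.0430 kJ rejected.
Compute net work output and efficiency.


W = 3808.0480 - 203.0430 = 3605.0050 kJ
eta = 3605.0050 / 3808.0480 = 0.9467 = 94.6681%

W = 3605.0050 kJ, eta = 94.6681%


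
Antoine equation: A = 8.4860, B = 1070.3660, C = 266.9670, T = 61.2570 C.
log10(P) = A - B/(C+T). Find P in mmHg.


C+T = 328.2240
B/(C+T) = 3.2611
log10(P) = 8.4860 - 3.2611 = 5.2249
P = 10^5.2249 = 167847.9750 mmHg

167847.9750 mmHg


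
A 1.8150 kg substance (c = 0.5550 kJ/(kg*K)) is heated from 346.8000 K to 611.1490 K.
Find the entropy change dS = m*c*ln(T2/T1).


T2/T1 = 1.7623
ln(T2/T1) = 0.5666
dS = 1.8150 * 0.5550 * 0.5666 = 0.5707 kJ/K

0.5707 kJ/K


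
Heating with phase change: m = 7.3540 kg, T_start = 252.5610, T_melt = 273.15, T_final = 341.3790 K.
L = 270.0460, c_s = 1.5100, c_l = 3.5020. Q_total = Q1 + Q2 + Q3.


Q1 (sensible, solid) = 7.3540 * 1.5100 * 20.5890 = 228.6314 kJ
Q2 (latent) = 7.3540 * 270.0460 = 1985.9183 kJ
Q3 (sensible, liquid) = 7.3540 * 3.5020 * 68.2290 = 1757.1497 kJ
Q_total = 3971.6994 kJ

3971.6994 kJ


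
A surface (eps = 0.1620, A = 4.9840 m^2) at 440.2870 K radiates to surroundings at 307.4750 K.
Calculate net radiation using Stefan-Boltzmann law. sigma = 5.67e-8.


T^4 = 3.7579e+10
Tsurr^4 = 8.9380e+09
Q = 0.1620 * 5.67e-8 * 4.9840 * 2.8641e+10 = 1311.1800 W

1311.1800 W


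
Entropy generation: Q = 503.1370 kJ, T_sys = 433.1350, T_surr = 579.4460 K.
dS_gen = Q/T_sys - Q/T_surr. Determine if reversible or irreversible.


dS_sys = 503.1370/433.1350 = 1.1616 kJ/K
dS_surr = -503.1370/579.4460 = -0.8683 kJ/K
dS_gen = 1.1616 - 0.8683 = 0.2933 kJ/K (irreversible)

dS_gen = 0.2933 kJ/K, irreversible


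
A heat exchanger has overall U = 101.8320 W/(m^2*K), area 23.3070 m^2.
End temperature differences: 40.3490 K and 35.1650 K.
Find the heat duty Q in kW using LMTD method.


LMTD = 37.6976 K
Q = 101.8320 * 23.3070 * 37.6976 = 89471.4531 W = 89.4715 kW

89.4715 kW


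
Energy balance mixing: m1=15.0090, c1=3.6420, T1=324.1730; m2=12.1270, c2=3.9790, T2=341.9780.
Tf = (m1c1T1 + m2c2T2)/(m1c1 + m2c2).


num = 34221.7750
den = 102.9161
Tf = 332.5211 K

332.5211 K


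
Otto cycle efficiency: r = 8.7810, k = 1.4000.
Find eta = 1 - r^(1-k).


r^(k-1) = 2.3846
eta = 1 - 1/2.3846 = 0.5806 = 58.0644%

58.0644%


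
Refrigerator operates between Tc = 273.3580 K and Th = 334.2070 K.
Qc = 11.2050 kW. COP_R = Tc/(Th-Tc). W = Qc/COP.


COP = 273.3580 / 60.8490 = 4.4924
W = 11.2050 / 4.4924 = 2.4942 kW

COP = 4.4924, W = 2.4942 kW


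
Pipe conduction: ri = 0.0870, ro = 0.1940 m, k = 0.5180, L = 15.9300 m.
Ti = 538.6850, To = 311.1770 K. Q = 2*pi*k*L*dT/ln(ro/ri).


dT = 227.5080 K
ln(ro/ri) = 0.8020
Q = 2*pi*0.5180*15.9300*227.5080 / 0.8020 = 14708.7160 W

14708.7160 W


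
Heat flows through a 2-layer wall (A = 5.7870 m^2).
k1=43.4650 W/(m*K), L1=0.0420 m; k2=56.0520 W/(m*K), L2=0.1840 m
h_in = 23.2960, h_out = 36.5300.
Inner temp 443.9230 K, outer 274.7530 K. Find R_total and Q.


R_conv_in = 1/(23.2960*5.7870) = 0.0074
R_1 = 0.0420/(43.4650*5.7870) = 0.0002
R_2 = 0.1840/(56.0520*5.7870) = 0.0006
R_conv_out = 1/(36.5300*5.7870) = 0.0047
R_total = 0.0129 K/W
Q = 169.1700 / 0.0129 = 13132.0290 W

R_total = 0.0129 K/W, Q = 13132.0290 W


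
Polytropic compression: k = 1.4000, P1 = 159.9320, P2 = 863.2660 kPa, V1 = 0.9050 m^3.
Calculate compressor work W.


(k-1)/k = 0.2857
(P2/P1)^exp = 1.6188
W = 3.5000 * 159.9320 * 0.9050 * (1.6188 - 1) = 313.4924 kJ

313.4924 kJ


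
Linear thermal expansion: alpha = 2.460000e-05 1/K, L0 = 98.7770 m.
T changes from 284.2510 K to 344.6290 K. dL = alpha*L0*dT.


dT = 60.3780 K
dL = 2.460000e-05 * 98.7770 * 60.3780 = 0.146713 m
L_final = 98.923713 m

dL = 0.146713 m


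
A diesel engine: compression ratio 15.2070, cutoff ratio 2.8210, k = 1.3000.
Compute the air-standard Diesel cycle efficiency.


r^(k-1) = 2.2626
rc^k = 3.8506
eta = 0.4678 = 46.7813%

46.7813%


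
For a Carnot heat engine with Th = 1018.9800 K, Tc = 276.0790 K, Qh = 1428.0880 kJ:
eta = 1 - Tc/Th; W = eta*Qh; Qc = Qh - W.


eta = 1 - 276.0790/1018.9800 = 0.7291
W = 0.7291 * 1428.0880 = 1041.1667 kJ
Qc = 1428.0880 - 1041.1667 = 386.9213 kJ

eta = 72.9063%, W = 1041.1667 kJ, Qc = 386.9213 kJ


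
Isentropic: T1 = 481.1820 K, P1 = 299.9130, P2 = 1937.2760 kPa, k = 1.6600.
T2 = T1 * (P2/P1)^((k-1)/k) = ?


(k-1)/k = 0.3976
(P2/P1)^exp = 2.0995
T2 = 481.1820 * 2.0995 = 1010.2656 K

1010.2656 K


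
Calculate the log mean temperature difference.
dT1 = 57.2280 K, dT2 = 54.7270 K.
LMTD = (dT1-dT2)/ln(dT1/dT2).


dT1/dT2 = 1.0457
ln(dT1/dT2) = 0.0447
LMTD = 2.5010 / 0.0447 = 55.9682 K

55.9682 K


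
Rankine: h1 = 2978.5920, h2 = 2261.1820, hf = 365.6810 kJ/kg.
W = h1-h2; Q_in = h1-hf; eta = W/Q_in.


W = 717.4100 kJ/kg
Q_in = 2612.9110 kJ/kg
eta = 0.2746 = 27.4564%

eta = 27.4564%


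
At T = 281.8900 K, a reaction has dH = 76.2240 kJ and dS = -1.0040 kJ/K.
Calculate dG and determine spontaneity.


T*dS = 281.8900 * -1.0040 = -283.0176 kJ
dG = 76.2240 + 283.0176 = 359.2416 kJ (non-spontaneous)

dG = 359.2416 kJ, non-spontaneous


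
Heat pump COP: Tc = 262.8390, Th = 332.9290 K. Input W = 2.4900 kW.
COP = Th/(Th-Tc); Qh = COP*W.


COP = 332.9290 / 70.0900 = 4.7500
Qh = 4.7500 * 2.4900 = 11.8276 kW

COP = 4.7500, Qh = 11.8276 kW


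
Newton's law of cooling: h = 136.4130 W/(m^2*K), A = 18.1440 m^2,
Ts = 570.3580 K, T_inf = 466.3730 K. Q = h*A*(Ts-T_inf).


dT = 103.9850 K
Q = 136.4130 * 18.1440 * 103.9850 = 257370.9309 W

257370.9309 W


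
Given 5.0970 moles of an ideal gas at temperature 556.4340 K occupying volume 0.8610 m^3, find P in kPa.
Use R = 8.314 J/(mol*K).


P = nRT/V = 5.0970 * 8.314 * 556.4340 / 0.8610
= 23579.7020 / 0.8610 = 27386.4135 Pa = 27.3864 kPa

27.3864 kPa


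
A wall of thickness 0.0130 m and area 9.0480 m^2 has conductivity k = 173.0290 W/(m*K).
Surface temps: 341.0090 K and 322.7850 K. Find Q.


dT = 18.2240 K
Q = 173.0290 * 9.0480 * 18.2240 / 0.0130 = 2194683.2252 W

2194683.2252 W


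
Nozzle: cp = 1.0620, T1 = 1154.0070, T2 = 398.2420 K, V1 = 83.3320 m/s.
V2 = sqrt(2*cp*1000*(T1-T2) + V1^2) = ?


dT = 755.7650 K
2*cp*1000*dT = 1605244.8600
V1^2 = 6944.2222
V2 = sqrt(1612189.0822) = 1269.7201 m/s

1269.7201 m/s


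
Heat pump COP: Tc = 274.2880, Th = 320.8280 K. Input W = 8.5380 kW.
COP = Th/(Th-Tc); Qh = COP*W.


COP = 320.8280 / 46.5400 = 6.8936
Qh = 6.8936 * 8.5380 = 58.8575 kW

COP = 6.8936, Qh = 58.8575 kW


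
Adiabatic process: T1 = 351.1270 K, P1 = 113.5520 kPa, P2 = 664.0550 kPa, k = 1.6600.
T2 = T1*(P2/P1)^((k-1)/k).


(k-1)/k = 0.3976
(P2/P1)^exp = 2.0182
T2 = 351.1270 * 2.0182 = 708.6303 K

708.6303 K


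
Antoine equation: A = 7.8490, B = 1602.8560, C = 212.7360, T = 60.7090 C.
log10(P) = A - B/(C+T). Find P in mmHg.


C+T = 273.4450
B/(C+T) = 5.8617
log10(P) = 7.8490 - 5.8617 = 1.9873
P = 10^1.9873 = 97.1152 mmHg

97.1152 mmHg


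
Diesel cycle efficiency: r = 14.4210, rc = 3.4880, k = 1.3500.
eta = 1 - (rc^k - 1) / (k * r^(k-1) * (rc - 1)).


r^(k-1) = 2.5448
rc^k = 5.4011
eta = 0.4851 = 48.5099%

48.5099%


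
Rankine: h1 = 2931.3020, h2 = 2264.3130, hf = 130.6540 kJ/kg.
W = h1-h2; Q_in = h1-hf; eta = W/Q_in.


W = 666.9890 kJ/kg
Q_in = 2800.6480 kJ/kg
eta = 0.2382 = 23.8155%

eta = 23.8155%


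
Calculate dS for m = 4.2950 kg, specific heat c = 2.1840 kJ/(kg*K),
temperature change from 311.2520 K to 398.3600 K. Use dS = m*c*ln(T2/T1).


T2/T1 = 1.2799
ln(T2/T1) = 0.2468
dS = 4.2950 * 2.1840 * 0.2468 = 2.3146 kJ/K

2.3146 kJ/K


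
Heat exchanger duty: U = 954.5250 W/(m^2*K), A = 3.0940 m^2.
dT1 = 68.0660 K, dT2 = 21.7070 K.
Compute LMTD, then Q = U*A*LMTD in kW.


LMTD = 40.5646 K
Q = 954.5250 * 3.0940 * 40.5646 = 119799.5236 W = 119.7995 kW

119.7995 kW


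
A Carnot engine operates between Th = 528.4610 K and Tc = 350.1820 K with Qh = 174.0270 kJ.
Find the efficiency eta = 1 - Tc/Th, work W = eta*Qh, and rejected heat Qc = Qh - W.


eta = 1 - 350.1820/528.4610 = 0.3374
W = 0.3374 * 174.0270 = 58.7089 kJ
Qc = 174.0270 - 58.7089 = 115.3181 kJ

eta = 33.7355%, W = 58.7089 kJ, Qc = 115.3181 kJ


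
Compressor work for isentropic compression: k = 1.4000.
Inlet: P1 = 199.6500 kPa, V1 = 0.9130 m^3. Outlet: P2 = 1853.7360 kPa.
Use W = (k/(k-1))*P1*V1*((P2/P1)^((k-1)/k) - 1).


(k-1)/k = 0.2857
(P2/P1)^exp = 1.8902
W = 3.5000 * 199.6500 * 0.9130 * (1.8902 - 1) = 567.9323 kJ

567.9323 kJ


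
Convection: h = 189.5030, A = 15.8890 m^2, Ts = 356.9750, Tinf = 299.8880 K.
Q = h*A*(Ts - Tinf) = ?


dT = 57.0870 K
Q = 189.5030 * 15.8890 * 57.0870 = 171889.7087 W

171889.7087 W


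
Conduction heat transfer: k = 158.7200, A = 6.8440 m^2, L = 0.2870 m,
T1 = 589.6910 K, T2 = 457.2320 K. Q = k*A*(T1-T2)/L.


dT = 132.4590 K
Q = 158.7200 * 6.8440 * 132.4590 / 0.2870 = 501350.2444 W

501350.2444 W


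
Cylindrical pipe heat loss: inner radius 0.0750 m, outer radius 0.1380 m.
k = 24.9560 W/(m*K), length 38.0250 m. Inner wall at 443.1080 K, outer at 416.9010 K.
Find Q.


dT = 26.2070 K
ln(ro/ri) = 0.6098
Q = 2*pi*24.9560*38.0250*26.2070 / 0.6098 = 256258.6164 W

256258.6164 W


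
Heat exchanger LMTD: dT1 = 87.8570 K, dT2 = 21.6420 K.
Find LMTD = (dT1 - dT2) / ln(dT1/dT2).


dT1/dT2 = 4.0596
ln(dT1/dT2) = 1.4011
LMTD = 66.2150 / 1.4011 = 47.2602 K

47.2602 K


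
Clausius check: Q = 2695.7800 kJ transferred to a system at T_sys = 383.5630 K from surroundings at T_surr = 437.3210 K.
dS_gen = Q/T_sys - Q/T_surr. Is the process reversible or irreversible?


dS_sys = 2695.7800/383.5630 = 7.0283 kJ/K
dS_surr = -2695.7800/437.3210 = -6.1643 kJ/K
dS_gen = 7.0283 - 6.1643 = 0.8640 kJ/K (irreversible)

dS_gen = 0.8640 kJ/K, irreversible


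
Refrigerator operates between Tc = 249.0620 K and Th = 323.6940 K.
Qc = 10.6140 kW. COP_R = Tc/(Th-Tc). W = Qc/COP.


COP = 249.0620 / 74.6320 = 3.3372
W = 10.6140 / 3.3372 = 3.1805 kW

COP = 3.3372, W = 3.1805 kW


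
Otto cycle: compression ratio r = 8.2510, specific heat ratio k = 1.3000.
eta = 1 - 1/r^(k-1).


r^(k-1) = 1.8834
eta = 1 - 1/1.8834 = 0.4691 = 46.9057%

46.9057%


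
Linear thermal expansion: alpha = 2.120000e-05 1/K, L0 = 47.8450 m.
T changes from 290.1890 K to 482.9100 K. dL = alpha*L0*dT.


dT = 192.7210 K
dL = 2.120000e-05 * 47.8450 * 192.7210 = 0.195480 m
L_final = 48.040480 m

dL = 0.195480 m


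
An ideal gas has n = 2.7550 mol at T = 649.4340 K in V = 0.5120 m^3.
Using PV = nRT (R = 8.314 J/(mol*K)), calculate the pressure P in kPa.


P = nRT/V = 2.7550 * 8.314 * 649.4340 / 0.5120
= 14875.3312 / 0.5120 = 29053.3813 Pa = 29.0534 kPa

29.0534 kPa


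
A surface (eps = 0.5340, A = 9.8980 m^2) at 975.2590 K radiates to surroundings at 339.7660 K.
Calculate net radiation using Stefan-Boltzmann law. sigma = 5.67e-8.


T^4 = 9.0465e+11
Tsurr^4 = 1.3327e+10
Q = 0.5340 * 5.67e-8 * 9.8980 * 8.9132e+11 = 267119.9581 W

267119.9581 W


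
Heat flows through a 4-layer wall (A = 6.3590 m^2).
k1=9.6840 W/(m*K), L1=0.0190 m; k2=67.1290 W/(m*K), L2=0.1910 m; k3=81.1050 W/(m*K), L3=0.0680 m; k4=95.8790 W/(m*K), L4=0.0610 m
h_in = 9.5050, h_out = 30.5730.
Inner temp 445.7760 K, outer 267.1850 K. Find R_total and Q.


R_conv_in = 1/(9.5050*6.3590) = 0.0165
R_1 = 0.0190/(9.6840*6.3590) = 0.0003
R_2 = 0.1910/(67.1290*6.3590) = 0.0004
R_3 = 0.0680/(81.1050*6.3590) = 0.0001
R_4 = 0.0610/(95.8790*6.3590) = 0.0001
R_conv_out = 1/(30.5730*6.3590) = 0.0051
R_total = 0.0227 K/W
Q = 178.5910 / 0.0227 = 7875.6840 W

R_total = 0.0227 K/W, Q = 7875.6840 W


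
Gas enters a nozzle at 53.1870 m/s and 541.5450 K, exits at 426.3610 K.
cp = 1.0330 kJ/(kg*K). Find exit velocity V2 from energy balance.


dT = 115.1840 K
2*cp*1000*dT = 237970.1440
V1^2 = 2828.8570
V2 = sqrt(240799.0010) = 490.7127 m/s

490.7127 m/s


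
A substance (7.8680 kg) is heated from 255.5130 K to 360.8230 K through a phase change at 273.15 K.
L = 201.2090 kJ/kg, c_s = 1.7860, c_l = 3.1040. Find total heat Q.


Q1 (sensible, solid) = 7.8680 * 1.7860 * 17.6370 = 247.8395 kJ
Q2 (latent) = 7.8680 * 201.2090 = 1583.1124 kJ
Q3 (sensible, liquid) = 7.8680 * 3.1040 * 87.6730 = 2141.1739 kJ
Q_total = 3972.1258 kJ

3972.1258 kJ


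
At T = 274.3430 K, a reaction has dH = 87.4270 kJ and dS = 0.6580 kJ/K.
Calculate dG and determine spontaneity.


T*dS = 274.3430 * 0.6580 = 180.5177 kJ
dG = 87.4270 - 180.5177 = -93.0907 kJ (spontaneous)

dG = -93.0907 kJ, spontaneous


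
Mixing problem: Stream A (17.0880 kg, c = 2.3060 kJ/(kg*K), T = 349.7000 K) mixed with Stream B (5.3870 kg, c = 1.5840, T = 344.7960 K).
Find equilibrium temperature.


num = 16722.0503
den = 47.9379
Tf = 348.8271 K

348.8271 K


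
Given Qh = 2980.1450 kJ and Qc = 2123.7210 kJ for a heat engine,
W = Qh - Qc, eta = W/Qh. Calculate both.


W = 2980.1450 - 2123.7210 = 856.4240 kJ
eta = 856.4240 / 2980.1450 = 0.2874 = 28.7377%

W = 856.4240 kJ, eta = 28.7377%


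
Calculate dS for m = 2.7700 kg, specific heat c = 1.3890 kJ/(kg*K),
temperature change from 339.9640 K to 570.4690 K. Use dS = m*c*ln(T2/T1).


T2/T1 = 1.6780
ln(T2/T1) = 0.5176
dS = 2.7700 * 1.3890 * 0.5176 = 1.9916 kJ/K

1.9916 kJ/K


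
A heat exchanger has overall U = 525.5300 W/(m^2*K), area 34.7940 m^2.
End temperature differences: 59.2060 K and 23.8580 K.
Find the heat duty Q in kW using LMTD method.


LMTD = 38.8908 K
Q = 525.5300 * 34.7940 * 38.8908 = 711130.0640 W = 711.1301 kW

711.1301 kW


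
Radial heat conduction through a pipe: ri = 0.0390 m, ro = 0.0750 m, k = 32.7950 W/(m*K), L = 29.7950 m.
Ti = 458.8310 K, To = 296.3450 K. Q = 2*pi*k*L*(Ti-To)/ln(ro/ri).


dT = 162.4860 K
ln(ro/ri) = 0.6539
Q = 2*pi*32.7950*29.7950*162.4860 / 0.6539 = 1525520.0687 W

1525520.0687 W


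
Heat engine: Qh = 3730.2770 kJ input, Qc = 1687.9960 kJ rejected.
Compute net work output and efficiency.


W = 3730.2770 - 1687.9960 = 2042.2810 kJ
eta = 2042.2810 / 3730.2770 = 0.5475 = 54.7488%

W = 2042.2810 kJ, eta = 54.7488%


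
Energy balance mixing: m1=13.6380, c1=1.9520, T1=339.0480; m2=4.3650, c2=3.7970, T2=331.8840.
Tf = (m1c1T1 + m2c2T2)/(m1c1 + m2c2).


num = 14526.5382
den = 43.1953
Tf = 336.2992 K

336.2992 K


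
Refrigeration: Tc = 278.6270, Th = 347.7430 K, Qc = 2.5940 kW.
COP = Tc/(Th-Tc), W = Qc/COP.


COP = 278.6270 / 69.1160 = 4.0313
W = 2.5940 / 4.0313 = 0.6435 kW

COP = 4.0313, W = 0.6435 kW


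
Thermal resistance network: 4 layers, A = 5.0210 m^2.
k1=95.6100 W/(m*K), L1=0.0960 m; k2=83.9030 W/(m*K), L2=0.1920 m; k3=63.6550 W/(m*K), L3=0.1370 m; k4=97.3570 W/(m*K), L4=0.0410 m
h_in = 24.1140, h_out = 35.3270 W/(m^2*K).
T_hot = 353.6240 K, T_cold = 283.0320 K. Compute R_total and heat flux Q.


R_conv_in = 1/(24.1140*5.0210) = 0.0083
R_1 = 0.0960/(95.6100*5.0210) = 0.0002
R_2 = 0.1920/(83.9030*5.0210) = 0.0005
R_3 = 0.1370/(63.6550*5.0210) = 0.0004
R_4 = 0.0410/(97.3570*5.0210) = 8.3874e-05
R_conv_out = 1/(35.3270*5.0210) = 0.0056
R_total = 0.0151 K/W
Q = 70.5920 / 0.0151 = 4685.7615 W

R_total = 0.0151 K/W, Q = 4685.7615 W


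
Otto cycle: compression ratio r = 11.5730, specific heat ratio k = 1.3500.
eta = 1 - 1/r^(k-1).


r^(k-1) = 2.3562
eta = 1 - 1/2.3562 = 0.5756 = 57.5582%

57.5582%


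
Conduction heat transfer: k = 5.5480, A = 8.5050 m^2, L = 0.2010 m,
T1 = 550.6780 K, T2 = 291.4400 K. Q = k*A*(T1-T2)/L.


dT = 259.2380 K
Q = 5.5480 * 8.5050 * 259.2380 / 0.2010 = 60857.3973 W

60857.3973 W


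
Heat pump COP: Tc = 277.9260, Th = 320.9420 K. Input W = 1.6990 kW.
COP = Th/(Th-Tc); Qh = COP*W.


COP = 320.9420 / 43.0160 = 7.4610
Qh = 7.4610 * 1.6990 = 12.6762 kW

COP = 7.4610, Qh = 12.6762 kW


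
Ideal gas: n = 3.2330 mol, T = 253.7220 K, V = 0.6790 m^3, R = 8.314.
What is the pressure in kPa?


P = nRT/V = 3.2330 * 8.314 * 253.7220 / 0.6790
= 6819.8347 / 0.6790 = 10043.9392 Pa = 10.0439 kPa

10.0439 kPa


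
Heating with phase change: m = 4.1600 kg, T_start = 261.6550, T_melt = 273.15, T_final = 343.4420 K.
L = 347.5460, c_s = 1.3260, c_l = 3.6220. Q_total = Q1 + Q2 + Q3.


Q1 (sensible, solid) = 4.1600 * 1.3260 * 11.4950 = 63.4083 kJ
Q2 (latent) = 4.1600 * 347.5460 = 1445.7914 kJ
Q3 (sensible, liquid) = 4.1600 * 3.6220 * 70.2920 = 1059.1261 kJ
Q_total = 2568.3257 kJ

2568.3257 kJ


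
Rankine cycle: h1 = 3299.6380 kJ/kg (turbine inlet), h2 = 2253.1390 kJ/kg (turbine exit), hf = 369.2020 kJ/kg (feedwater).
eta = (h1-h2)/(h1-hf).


W = 1046.4990 kJ/kg
Q_in = 2930.4360 kJ/kg
eta = 0.3571 = 35.7114%

eta = 35.7114%


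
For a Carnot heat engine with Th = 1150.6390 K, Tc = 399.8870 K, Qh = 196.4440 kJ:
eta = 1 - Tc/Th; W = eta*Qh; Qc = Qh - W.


eta = 1 - 399.8870/1150.6390 = 0.6525
W = 0.6525 * 196.4440 = 128.1729 kJ
Qc = 196.4440 - 128.1729 = 68.2711 kJ

eta = 65.2465%, W = 128.1729 kJ, Qc = 68.2711 kJ


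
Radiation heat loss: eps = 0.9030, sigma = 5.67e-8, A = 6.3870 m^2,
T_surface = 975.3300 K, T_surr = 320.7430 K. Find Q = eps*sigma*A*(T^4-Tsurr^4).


T^4 = 9.0491e+11
Tsurr^4 = 1.0583e+10
Q = 0.9030 * 5.67e-8 * 6.3870 * 8.9433e+11 = 292458.8625 W

292458.8625 W


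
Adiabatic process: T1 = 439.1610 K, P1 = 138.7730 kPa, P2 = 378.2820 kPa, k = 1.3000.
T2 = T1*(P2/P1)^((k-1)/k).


(k-1)/k = 0.2308
(P2/P1)^exp = 1.2604
T2 = 439.1610 * 1.2604 = 553.5110 K

553.5110 K


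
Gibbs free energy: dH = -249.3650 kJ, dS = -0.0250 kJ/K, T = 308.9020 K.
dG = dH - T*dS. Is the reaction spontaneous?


T*dS = 308.9020 * -0.0250 = -7.7226 kJ
dG = -249.3650 + 7.7226 = -241.6424 kJ (spontaneous)

dG = -241.6424 kJ, spontaneous


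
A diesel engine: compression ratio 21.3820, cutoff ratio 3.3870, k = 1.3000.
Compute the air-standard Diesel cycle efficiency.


r^(k-1) = 2.5062
rc^k = 4.8838
eta = 0.5006 = 50.0600%

50.0600%


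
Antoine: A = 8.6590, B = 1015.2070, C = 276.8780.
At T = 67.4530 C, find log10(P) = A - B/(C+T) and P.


C+T = 344.3310
B/(C+T) = 2.9483
log10(P) = 8.6590 - 2.9483 = 5.7107
P = 10^5.7107 = 513634.0266 mmHg

513634.0266 mmHg


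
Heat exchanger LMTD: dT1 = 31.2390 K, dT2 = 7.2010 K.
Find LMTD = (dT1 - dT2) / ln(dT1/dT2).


dT1/dT2 = 4.3381
ln(dT1/dT2) = 1.4674
LMTD = 24.0380 / 1.4674 = 16.3808 K

16.3808 K


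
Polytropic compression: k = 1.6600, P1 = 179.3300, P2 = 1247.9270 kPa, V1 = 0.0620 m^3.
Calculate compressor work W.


(k-1)/k = 0.3976
(P2/P1)^exp = 2.1626
W = 2.5152 * 179.3300 * 0.0620 * (2.1626 - 1) = 32.5128 kJ

32.5128 kJ


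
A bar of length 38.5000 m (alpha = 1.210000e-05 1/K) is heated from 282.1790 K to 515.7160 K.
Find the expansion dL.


dT = 233.5370 K
dL = 1.210000e-05 * 38.5000 * 233.5370 = 0.108793 m
L_final = 38.608793 m

dL = 0.108793 m


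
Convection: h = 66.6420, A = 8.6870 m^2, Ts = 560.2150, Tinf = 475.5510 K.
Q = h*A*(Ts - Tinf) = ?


dT = 84.6640 K
Q = 66.6420 * 8.6870 * 84.6640 = 49013.6028 W

49013.6028 W


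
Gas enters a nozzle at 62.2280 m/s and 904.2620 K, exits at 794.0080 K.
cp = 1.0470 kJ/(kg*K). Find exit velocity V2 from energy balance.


dT = 110.2540 K
2*cp*1000*dT = 230871.8760
V1^2 = 3872.3240
V2 = sqrt(234744.2000) = 484.5041 m/s

484.5041 m/s


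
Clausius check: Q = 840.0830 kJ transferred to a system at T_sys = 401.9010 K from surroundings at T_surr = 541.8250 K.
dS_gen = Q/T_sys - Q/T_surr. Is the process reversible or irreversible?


dS_sys = 840.0830/401.9010 = 2.0903 kJ/K
dS_surr = -840.0830/541.8250 = -1.5505 kJ/K
dS_gen = 2.0903 - 1.5505 = 0.5398 kJ/K (irreversible)

dS_gen = 0.5398 kJ/K, irreversible


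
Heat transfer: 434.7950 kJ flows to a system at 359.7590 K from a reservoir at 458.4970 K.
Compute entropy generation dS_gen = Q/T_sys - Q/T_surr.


dS_sys = 434.7950/359.7590 = 1.2086 kJ/K
dS_surr = -434.7950/458.4970 = -0.9483 kJ/K
dS_gen = 1.2086 - 0.9483 = 0.2603 kJ/K (irreversible)

dS_gen = 0.2603 kJ/K, irreversible


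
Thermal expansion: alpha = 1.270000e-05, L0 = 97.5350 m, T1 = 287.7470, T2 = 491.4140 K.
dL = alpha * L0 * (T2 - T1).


dT = 203.6670 K
dL = 1.270000e-05 * 97.5350 * 203.6670 = 0.252281 m
L_final = 97.787281 m

dL = 0.252281 m


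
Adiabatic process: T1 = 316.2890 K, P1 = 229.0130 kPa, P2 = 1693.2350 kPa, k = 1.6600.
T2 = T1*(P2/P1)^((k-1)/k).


(k-1)/k = 0.3976
(P2/P1)^exp = 2.2154
T2 = 316.2890 * 2.2154 = 700.7019 K

700.7019 K


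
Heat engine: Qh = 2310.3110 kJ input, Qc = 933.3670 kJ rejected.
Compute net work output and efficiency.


W = 2310.3110 - 933.3670 = 1376.9440 kJ
eta = 1376.9440 / 2310.3110 = 0.5960 = 59.5999%

W = 1376.9440 kJ, eta = 59.5999%


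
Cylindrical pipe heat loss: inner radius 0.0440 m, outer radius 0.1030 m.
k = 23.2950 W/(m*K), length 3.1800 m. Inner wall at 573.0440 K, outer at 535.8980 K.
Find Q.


dT = 37.1460 K
ln(ro/ri) = 0.8505
Q = 2*pi*23.2950*3.1800*37.1460 / 0.8505 = 20327.6580 W

20327.6580 W


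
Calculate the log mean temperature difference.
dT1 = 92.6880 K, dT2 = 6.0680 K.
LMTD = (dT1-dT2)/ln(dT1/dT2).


dT1/dT2 = 15.2749
ln(dT1/dT2) = 2.7262
LMTD = 86.6200 / 2.7262 = 31.7730 K

31.7730 K


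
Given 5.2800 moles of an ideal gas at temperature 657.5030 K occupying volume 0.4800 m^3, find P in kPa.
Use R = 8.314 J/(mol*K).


P = nRT/V = 5.2800 * 8.314 * 657.5030 / 0.4800
= 28863.0141 / 0.4800 = 60131.2794 Pa = 60.1313 kPa

60.1313 kPa


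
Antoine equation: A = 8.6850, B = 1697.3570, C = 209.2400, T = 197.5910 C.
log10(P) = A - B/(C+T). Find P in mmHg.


C+T = 406.8310
B/(C+T) = 4.1721
log10(P) = 8.6850 - 4.1721 = 4.5129
P = 10^4.5129 = 32572.9631 mmHg

32572.9631 mmHg


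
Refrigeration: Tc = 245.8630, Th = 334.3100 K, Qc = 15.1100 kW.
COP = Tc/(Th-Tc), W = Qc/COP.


COP = 245.8630 / 88.4470 = 2.7798
W = 15.1100 / 2.7798 = 5.4357 kW

COP = 2.7798, W = 5.4357 kW


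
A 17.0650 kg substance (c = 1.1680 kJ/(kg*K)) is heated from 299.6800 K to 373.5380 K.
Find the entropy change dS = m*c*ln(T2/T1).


T2/T1 = 1.2465
ln(T2/T1) = 0.2203
dS = 17.0650 * 1.1680 * 0.2203 = 4.3911 kJ/K

4.3911 kJ/K


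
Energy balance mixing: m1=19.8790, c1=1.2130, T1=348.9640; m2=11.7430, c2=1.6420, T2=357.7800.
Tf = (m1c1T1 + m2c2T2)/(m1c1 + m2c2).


num = 15313.3643
den = 43.3952
Tf = 352.8813 K

352.8813 K


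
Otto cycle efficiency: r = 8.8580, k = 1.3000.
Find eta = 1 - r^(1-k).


r^(k-1) = 1.9240
eta = 1 - 1/1.9240 = 0.4802 = 48.0244%

48.0244%


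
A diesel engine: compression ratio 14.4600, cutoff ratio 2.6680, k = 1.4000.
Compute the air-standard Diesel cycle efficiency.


r^(k-1) = 2.9112
rc^k = 3.9506
eta = 0.5660 = 56.5975%

56.5975%


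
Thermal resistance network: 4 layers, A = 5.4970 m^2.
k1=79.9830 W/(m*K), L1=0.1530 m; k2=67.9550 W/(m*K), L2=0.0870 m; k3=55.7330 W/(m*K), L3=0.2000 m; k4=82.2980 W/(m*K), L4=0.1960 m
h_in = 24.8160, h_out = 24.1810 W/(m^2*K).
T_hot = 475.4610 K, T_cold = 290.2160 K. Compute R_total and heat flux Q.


R_conv_in = 1/(24.8160*5.4970) = 0.0073
R_1 = 0.1530/(79.9830*5.4970) = 0.0003
R_2 = 0.0870/(67.9550*5.4970) = 0.0002
R_3 = 0.2000/(55.7330*5.4970) = 0.0007
R_4 = 0.1960/(82.2980*5.4970) = 0.0004
R_conv_out = 1/(24.1810*5.4970) = 0.0075
R_total = 0.0165 K/W
Q = 185.2450 / 0.0165 = 11212.8569 W

R_total = 0.0165 K/W, Q = 11212.8569 W


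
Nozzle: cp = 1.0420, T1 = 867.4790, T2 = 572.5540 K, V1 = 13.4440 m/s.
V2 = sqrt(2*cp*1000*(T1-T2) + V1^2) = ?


dT = 294.9250 K
2*cp*1000*dT = 614623.7000
V1^2 = 180.7411
V2 = sqrt(614804.4411) = 784.0947 m/s

784.0947 m/s


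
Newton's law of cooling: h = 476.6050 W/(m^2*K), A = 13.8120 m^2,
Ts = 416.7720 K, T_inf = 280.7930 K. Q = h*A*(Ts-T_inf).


dT = 135.9790 K
Q = 476.6050 * 13.8120 * 135.9790 = 895131.8431 W

895131.8431 W


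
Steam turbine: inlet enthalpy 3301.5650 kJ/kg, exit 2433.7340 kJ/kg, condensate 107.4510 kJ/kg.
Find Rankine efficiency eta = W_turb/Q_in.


W = 867.8310 kJ/kg
Q_in = 3194.1140 kJ/kg
eta = 0.2717 = 27.1697%

eta = 27.1697%


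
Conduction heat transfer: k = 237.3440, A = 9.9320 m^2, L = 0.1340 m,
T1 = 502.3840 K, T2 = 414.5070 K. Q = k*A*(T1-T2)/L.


dT = 87.8770 K
Q = 237.3440 * 9.9320 * 87.8770 / 0.1340 = 1545914.2204 W

1545914.2204 W


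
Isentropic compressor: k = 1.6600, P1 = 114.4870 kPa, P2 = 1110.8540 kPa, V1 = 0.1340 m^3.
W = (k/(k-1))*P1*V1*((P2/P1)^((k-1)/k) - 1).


(k-1)/k = 0.3976
(P2/P1)^exp = 2.4682
W = 2.5152 * 114.4870 * 0.1340 * (2.4682 - 1) = 56.6518 kJ

56.6518 kJ


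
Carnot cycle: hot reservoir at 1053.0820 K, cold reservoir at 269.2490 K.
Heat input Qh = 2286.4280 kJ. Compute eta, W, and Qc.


eta = 1 - 269.2490/1053.0820 = 0.7443
W = 0.7443 * 2286.4280 = 1701.8406 kJ
Qc = 2286.4280 - 1701.8406 = 584.5874 kJ

eta = 74.4323%, W = 1701.8406 kJ, Qc = 584.5874 kJ


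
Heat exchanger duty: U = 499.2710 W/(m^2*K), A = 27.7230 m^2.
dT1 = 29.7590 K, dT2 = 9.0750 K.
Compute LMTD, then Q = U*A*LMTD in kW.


LMTD = 17.4165 K
Q = 499.2710 * 27.7230 * 17.4165 = 241067.0745 W = 241.0671 kW

241.0671 kW


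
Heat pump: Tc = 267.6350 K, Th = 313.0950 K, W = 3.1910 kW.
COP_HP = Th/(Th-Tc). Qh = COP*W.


COP = 313.0950 / 45.4600 = 6.8873
Qh = 6.8873 * 3.1910 = 21.9773 kW

COP = 6.8873, Qh = 21.9773 kW


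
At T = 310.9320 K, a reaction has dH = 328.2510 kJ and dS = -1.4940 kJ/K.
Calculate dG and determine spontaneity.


T*dS = 310.9320 * -1.4940 = -464.5324 kJ
dG = 328.2510 + 464.5324 = 792.7834 kJ (non-spontaneous)

dG = 792.7834 kJ, non-spontaneous


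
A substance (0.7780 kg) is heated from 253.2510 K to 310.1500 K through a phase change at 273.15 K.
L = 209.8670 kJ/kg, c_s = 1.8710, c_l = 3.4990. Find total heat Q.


Q1 (sensible, solid) = 0.7780 * 1.8710 * 19.8990 = 28.9657 kJ
Q2 (latent) = 0.7780 * 209.8670 = 163.2765 kJ
Q3 (sensible, liquid) = 0.7780 * 3.4990 * 37.0000 = 100.7222 kJ
Q_total = 292.9645 kJ

292.9645 kJ


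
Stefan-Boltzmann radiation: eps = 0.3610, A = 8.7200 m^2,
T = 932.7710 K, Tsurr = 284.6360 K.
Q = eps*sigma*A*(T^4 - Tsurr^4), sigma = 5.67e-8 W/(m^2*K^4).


T^4 = 7.5701e+11
Tsurr^4 = 6.5639e+09
Q = 0.3610 * 5.67e-8 * 8.7200 * 7.5044e+11 = 133944.4693 W

133944.4693 W


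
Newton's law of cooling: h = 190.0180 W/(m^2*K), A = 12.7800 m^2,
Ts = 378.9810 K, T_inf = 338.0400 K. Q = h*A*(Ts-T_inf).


dT = 40.9410 K
Q = 190.0180 * 12.7800 * 40.9410 = 99422.3543 W

99422.3543 W


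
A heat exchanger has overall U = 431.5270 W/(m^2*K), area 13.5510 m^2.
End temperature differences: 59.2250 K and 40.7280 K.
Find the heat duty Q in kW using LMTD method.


LMTD = 49.4007 K
Q = 431.5270 * 13.5510 * 49.4007 = 288876.6073 W = 288.8766 kW

288.8766 kW


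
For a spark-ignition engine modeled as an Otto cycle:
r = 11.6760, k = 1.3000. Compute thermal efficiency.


r^(k-1) = 2.0902
eta = 1 - 1/2.0902 = 0.5216 = 52.1577%

52.1577%


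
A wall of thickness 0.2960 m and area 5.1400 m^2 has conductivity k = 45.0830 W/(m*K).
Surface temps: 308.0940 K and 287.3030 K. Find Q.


dT = 20.7910 K
Q = 45.0830 * 5.1400 * 20.7910 / 0.2960 = 16276.4465 W

16276.4465 W


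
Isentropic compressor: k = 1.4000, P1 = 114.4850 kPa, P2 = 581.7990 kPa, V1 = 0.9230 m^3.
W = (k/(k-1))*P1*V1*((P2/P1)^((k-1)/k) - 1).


(k-1)/k = 0.2857
(P2/P1)^exp = 1.5912
W = 3.5000 * 114.4850 * 0.9230 * (1.5912 - 1) = 218.6469 kJ

218.6469 kJ


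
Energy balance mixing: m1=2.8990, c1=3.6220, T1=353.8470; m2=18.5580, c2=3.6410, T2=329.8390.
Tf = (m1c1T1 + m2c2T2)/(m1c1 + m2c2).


num = 26002.5715
den = 78.0699
Tf = 333.0680 K

333.0680 K


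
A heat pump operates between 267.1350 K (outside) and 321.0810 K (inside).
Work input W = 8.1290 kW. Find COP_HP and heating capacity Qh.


COP = 321.0810 / 53.9460 = 5.9519
Qh = 5.9519 * 8.1290 = 48.3830 kW

COP = 5.9519, Qh = 48.3830 kW


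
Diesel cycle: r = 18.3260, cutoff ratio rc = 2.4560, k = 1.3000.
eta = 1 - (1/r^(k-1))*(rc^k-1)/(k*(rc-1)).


r^(k-1) = 2.3929
rc^k = 3.2159
eta = 0.5108 = 51.0766%

51.0766%


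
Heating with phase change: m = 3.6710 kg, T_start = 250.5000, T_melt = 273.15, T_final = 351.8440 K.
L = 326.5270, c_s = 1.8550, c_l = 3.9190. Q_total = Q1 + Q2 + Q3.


Q1 (sensible, solid) = 3.6710 * 1.8550 * 22.6500 = 154.2398 kJ
Q2 (latent) = 3.6710 * 326.5270 = 1198.6806 kJ
Q3 (sensible, liquid) = 3.6710 * 3.9190 * 78.6940 = 1132.1430 kJ
Q_total = 2485.0634 kJ

2485.0634 kJ


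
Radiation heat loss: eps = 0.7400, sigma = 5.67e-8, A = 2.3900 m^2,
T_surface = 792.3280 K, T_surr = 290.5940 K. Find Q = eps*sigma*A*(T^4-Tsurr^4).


T^4 = 3.9411e+11
Tsurr^4 = 7.1309e+09
Q = 0.7400 * 5.67e-8 * 2.3900 * 3.8698e+11 = 38806.3464 W

38806.3464 W


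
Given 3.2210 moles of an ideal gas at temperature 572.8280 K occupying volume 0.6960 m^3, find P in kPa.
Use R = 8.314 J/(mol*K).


P = nRT/V = 3.2210 * 8.314 * 572.8280 / 0.6960
= 15339.9867 / 0.6960 = 22040.2108 Pa = 22.0402 kPa

22.0402 kPa


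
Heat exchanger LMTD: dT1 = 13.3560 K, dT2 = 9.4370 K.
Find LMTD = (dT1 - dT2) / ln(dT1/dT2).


dT1/dT2 = 1.4153
ln(dT1/dT2) = 0.3473
LMTD = 3.9190 / 0.3473 = 11.2833 K

11.2833 K


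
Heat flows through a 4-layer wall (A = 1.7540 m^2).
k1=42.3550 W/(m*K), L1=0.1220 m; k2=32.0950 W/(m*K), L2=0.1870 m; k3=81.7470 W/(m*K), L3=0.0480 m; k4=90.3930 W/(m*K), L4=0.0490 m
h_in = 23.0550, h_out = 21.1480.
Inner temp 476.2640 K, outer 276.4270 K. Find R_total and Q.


R_conv_in = 1/(23.0550*1.7540) = 0.0247
R_1 = 0.1220/(42.3550*1.7540) = 0.0016
R_2 = 0.1870/(32.0950*1.7540) = 0.0033
R_3 = 0.0480/(81.7470*1.7540) = 0.0003
R_4 = 0.0490/(90.3930*1.7540) = 0.0003
R_conv_out = 1/(21.1480*1.7540) = 0.0270
R_total = 0.0573 K/W
Q = 199.8370 / 0.0573 = 3487.8254 W

R_total = 0.0573 K/W, Q = 3487.8254 W


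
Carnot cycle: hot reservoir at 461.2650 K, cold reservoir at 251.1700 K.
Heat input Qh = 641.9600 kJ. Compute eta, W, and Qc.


eta = 1 - 251.1700/461.2650 = 0.4555
W = 0.4555 * 641.9600 = 292.3972 kJ
Qc = 641.9600 - 292.3972 = 349.5628 kJ

eta = 45.5476%, W = 292.3972 kJ, Qc = 349.5628 kJ


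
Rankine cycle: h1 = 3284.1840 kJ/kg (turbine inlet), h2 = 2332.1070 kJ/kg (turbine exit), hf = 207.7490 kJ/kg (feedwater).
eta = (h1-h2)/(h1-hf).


W = 952.0770 kJ/kg
Q_in = 3076.4350 kJ/kg
eta = 0.3095 = 30.9474%

eta = 30.9474%


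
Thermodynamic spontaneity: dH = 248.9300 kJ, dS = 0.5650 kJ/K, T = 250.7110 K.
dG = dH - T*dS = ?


T*dS = 250.7110 * 0.5650 = 141.6517 kJ
dG = 248.9300 - 141.6517 = 107.2783 kJ (non-spontaneous)

dG = 107.2783 kJ, non-spontaneous


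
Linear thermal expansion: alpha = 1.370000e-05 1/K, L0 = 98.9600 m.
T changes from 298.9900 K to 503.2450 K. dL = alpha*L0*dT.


dT = 204.2550 K
dL = 1.370000e-05 * 98.9600 * 204.2550 = 0.276919 m
L_final = 99.236919 m

dL = 0.276919 m


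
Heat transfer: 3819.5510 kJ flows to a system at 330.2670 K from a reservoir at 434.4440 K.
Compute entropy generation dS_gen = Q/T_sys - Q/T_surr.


dS_sys = 3819.5510/330.2670 = 11.5650 kJ/K
dS_surr = -3819.5510/434.4440 = -8.7918 kJ/K
dS_gen = 11.5650 - 8.7918 = 2.7732 kJ/K (irreversible)

dS_gen = 2.7732 kJ/K, irreversible


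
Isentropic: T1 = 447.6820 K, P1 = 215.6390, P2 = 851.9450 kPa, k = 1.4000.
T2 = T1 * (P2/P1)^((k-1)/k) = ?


(k-1)/k = 0.2857
(P2/P1)^exp = 1.4807
T2 = 447.6820 * 1.4807 = 662.9043 K

662.9043 K


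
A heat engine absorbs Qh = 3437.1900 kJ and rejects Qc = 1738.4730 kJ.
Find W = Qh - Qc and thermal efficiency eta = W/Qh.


W = 3437.1900 - 1738.4730 = 1698.7170 kJ
eta = 1698.7170 / 3437.1900 = 0.4942 = 49.4217%

W = 1698.7170 kJ, eta = 49.4217%


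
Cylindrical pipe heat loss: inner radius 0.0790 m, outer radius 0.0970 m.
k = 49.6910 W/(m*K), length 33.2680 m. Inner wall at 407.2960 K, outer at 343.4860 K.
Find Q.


dT = 63.8100 K
ln(ro/ri) = 0.2053
Q = 2*pi*49.6910*33.2680*63.8100 / 0.2053 = 3228955.8275 W

3228955.8275 W


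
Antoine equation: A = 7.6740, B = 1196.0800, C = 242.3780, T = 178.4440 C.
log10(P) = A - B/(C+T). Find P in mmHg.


C+T = 420.8220
B/(C+T) = 2.8422
log10(P) = 7.6740 - 2.8422 = 4.8318
P = 10^4.8318 = 67881.7702 mmHg

67881.7702 mmHg


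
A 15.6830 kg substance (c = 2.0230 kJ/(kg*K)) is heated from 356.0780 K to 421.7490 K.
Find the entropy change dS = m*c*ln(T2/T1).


T2/T1 = 1.1844
ln(T2/T1) = 0.1693
dS = 15.6830 * 2.0230 * 0.1693 = 5.3701 kJ/K

5.3701 kJ/K


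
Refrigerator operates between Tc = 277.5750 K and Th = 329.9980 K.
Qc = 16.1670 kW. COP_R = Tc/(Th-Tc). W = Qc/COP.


COP = 277.5750 / 52.4230 = 5.2949
W = 16.1670 / 5.2949 = 3.0533 kW

COP = 5.2949, W = 3.0533 kW


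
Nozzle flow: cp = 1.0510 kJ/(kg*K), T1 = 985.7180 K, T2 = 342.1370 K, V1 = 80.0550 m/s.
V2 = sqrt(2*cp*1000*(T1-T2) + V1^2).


dT = 643.5810 K
2*cp*1000*dT = 1352807.2620
V1^2 = 6408.8030
V2 = sqrt(1359216.0650) = 1165.8542 m/s

1165.8542 m/s


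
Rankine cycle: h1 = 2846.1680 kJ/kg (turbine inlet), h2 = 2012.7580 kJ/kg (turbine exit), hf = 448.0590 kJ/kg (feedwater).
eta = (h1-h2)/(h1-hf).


W = 833.4100 kJ/kg
Q_in = 2398.1090 kJ/kg
eta = 0.3475 = 34.7528%

eta = 34.7528%


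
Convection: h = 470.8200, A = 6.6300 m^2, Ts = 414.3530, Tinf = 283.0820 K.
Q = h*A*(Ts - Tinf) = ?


dT = 131.2710 K
Q = 470.8200 * 6.6300 * 131.2710 = 409767.2310 W

409767.2310 W


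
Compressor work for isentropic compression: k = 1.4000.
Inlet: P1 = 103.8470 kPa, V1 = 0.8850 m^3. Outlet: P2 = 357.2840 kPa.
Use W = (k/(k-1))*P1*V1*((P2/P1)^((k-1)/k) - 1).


(k-1)/k = 0.2857
(P2/P1)^exp = 1.4234
W = 3.5000 * 103.8470 * 0.8850 * (1.4234 - 1) = 136.1860 kJ

136.1860 kJ


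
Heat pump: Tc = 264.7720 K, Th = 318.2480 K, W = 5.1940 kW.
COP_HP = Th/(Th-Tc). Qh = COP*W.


COP = 318.2480 / 53.4760 = 5.9512
Qh = 5.9512 * 5.1940 = 30.9107 kW

COP = 5.9512, Qh = 30.9107 kW


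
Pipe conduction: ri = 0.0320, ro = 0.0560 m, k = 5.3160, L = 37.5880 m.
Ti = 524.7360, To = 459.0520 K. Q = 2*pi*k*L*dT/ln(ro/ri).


dT = 65.6840 K
ln(ro/ri) = 0.5596
Q = 2*pi*5.3160*37.5880*65.6840 / 0.5596 = 147361.3844 W

147361.3844 W


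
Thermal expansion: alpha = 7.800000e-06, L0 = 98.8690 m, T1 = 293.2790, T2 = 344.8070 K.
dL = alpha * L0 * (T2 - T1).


dT = 51.5280 K
dL = 7.800000e-06 * 98.8690 * 51.5280 = 0.039737 m
L_final = 98.908737 m

dL = 0.039737 m


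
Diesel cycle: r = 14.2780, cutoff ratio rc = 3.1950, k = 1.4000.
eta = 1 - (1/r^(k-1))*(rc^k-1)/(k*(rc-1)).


r^(k-1) = 2.8965
rc^k = 5.0846
eta = 0.5411 = 54.1095%

54.1095%


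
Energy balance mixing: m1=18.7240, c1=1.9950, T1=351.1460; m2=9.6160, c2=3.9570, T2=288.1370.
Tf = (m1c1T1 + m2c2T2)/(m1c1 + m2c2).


num = 24080.6015
den = 75.4049
Tf = 319.3507 K

319.3507 K


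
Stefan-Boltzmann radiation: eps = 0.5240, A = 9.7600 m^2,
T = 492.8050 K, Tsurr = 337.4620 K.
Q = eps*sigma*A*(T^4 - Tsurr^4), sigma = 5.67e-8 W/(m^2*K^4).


T^4 = 5.8979e+10
Tsurr^4 = 1.2969e+10
Q = 0.5240 * 5.67e-8 * 9.7600 * 4.6011e+10 = 13342.0399 W

13342.0399 W


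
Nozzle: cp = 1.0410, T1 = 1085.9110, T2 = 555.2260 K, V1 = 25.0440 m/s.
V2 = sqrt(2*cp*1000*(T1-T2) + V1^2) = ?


dT = 530.6850 K
2*cp*1000*dT = 1104886.1700
V1^2 = 627.2019
V2 = sqrt(1105513.3719) = 1051.4340 m/s

1051.4340 m/s


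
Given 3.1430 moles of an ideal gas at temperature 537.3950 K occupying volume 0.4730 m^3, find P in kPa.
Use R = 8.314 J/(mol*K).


P = nRT/V = 3.1430 * 8.314 * 537.3950 / 0.4730
= 14042.6161 / 0.4730 = 29688.4061 Pa = 29.6884 kPa

29.6884 kPa


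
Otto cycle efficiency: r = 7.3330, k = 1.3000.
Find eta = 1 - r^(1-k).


r^(k-1) = 1.8180
eta = 1 - 1/1.8180 = 0.4499 = 44.9933%

44.9933%


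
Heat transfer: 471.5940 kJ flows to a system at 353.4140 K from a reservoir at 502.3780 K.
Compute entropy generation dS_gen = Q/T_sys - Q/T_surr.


dS_sys = 471.5940/353.4140 = 1.3344 kJ/K
dS_surr = -471.5940/502.3780 = -0.9387 kJ/K
dS_gen = 1.3344 - 0.9387 = 0.3957 kJ/K (irreversible)

dS_gen = 0.3957 kJ/K, irreversible


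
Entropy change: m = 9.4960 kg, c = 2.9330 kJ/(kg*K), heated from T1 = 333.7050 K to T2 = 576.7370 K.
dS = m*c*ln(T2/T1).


T2/T1 = 1.7283
ln(T2/T1) = 0.5471
dS = 9.4960 * 2.9330 * 0.5471 = 15.2385 kJ/K

15.2385 kJ/K


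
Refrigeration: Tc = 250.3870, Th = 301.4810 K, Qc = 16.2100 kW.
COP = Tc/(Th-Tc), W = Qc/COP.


COP = 250.3870 / 51.0940 = 4.9005
W = 16.2100 / 4.9005 = 3.3078 kW

COP = 4.9005, W = 3.3078 kW


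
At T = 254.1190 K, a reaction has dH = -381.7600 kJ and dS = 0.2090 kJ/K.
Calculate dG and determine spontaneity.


T*dS = 254.1190 * 0.2090 = 53.1109 kJ
dG = -381.7600 - 53.1109 = -434.8709 kJ (spontaneous)

dG = -434.8709 kJ, spontaneous


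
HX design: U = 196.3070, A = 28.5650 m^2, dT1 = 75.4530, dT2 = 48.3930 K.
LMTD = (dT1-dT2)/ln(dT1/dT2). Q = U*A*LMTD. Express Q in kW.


LMTD = 60.9247 K
Q = 196.3070 * 28.5650 * 60.9247 = 341635.8798 W = 341.6359 kW

341.6359 kW


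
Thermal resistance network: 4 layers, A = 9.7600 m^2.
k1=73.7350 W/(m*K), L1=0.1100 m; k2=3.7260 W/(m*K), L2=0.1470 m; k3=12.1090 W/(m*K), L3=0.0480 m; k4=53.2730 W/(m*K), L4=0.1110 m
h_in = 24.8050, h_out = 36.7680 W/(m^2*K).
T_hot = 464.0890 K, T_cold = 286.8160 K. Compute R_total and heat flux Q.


R_conv_in = 1/(24.8050*9.7600) = 0.0041
R_1 = 0.1100/(73.7350*9.7600) = 0.0002
R_2 = 0.1470/(3.7260*9.7600) = 0.0040
R_3 = 0.0480/(12.1090*9.7600) = 0.0004
R_4 = 0.1110/(53.2730*9.7600) = 0.0002
R_conv_out = 1/(36.7680*9.7600) = 0.0028
R_total = 0.0117 K/W
Q = 177.2730 / 0.0117 = 15110.2613 W

R_total = 0.0117 K/W, Q = 15110.2613 W


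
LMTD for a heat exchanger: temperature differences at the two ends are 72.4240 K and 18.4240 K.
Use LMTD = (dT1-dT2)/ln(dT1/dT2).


dT1/dT2 = 3.9310
ln(dT1/dT2) = 1.3689
LMTD = 54.0000 / 1.3689 = 39.4482 K

39.4482 K


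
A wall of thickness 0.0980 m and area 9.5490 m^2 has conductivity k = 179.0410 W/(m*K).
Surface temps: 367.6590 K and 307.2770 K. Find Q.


dT = 60.3820 K
Q = 179.0410 * 9.5490 * 60.3820 / 0.0980 = 1053396.3430 W

1053396.3430 W


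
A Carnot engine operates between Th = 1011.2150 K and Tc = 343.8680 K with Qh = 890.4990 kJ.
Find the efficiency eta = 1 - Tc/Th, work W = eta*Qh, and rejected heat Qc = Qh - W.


eta = 1 - 343.8680/1011.2150 = 0.6599
W = 0.6599 * 890.4990 = 587.6810 kJ
Qc = 890.4990 - 587.6810 = 302.8180 kJ

eta = 65.9946%, W = 587.6810 kJ, Qc = 302.8180 kJ


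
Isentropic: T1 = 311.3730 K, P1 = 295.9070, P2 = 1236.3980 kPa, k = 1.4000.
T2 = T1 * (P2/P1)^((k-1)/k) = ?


(k-1)/k = 0.2857
(P2/P1)^exp = 1.5046
T2 = 311.3730 * 1.5046 = 468.5009 K

468.5009 K


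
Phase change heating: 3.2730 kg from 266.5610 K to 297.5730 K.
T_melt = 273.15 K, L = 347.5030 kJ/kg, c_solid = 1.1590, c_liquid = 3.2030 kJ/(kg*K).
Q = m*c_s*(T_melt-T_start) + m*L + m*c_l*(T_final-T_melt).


Q1 (sensible, solid) = 3.2730 * 1.1590 * 6.5890 = 24.9948 kJ
Q2 (latent) = 3.2730 * 347.5030 = 1137.3773 kJ
Q3 (sensible, liquid) = 3.2730 * 3.2030 * 24.4230 = 256.0365 kJ
Q_total = 1418.4086 kJ

1418.4086 kJ


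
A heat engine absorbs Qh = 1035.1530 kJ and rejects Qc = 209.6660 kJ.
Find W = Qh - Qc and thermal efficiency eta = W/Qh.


W = 1035.1530 - 209.6660 = 825.4870 kJ
eta = 825.4870 / 1035.1530 = 0.7975 = 79.7454%

W = 825.4870 kJ, eta = 79.7454%
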